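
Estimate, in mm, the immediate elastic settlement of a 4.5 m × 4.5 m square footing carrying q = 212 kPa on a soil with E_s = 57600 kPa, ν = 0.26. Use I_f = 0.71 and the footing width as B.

S_e ≈ 11 mm

Immediate (elastic) settlement: S_e = q·B·(1−ν²)/E_s · I_f.
S_e = 212 × 4.5 × (1 − 0.26²) / 57600 × 0.71
    = 212 × 4.5 × 0.9324 / 57600 × 0.71
    = 0.01096 m = 10.96 mm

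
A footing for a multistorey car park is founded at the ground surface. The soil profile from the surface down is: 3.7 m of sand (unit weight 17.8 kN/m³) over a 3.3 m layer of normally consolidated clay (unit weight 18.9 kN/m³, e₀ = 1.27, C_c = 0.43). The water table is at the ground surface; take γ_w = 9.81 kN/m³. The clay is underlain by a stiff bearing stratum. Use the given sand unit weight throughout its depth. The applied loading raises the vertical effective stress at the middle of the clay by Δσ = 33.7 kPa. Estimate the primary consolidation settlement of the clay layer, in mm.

Mid-depth of clay below the ground surface: z = 3.7 + 3.3/2 = 5.35 m.
Total vertical stress at mid-clay: σ_v = 17.8×3.7 + 18.9×1.65 = 97.045 kPa.
Pore pressure: u = 9.81×(5.35 − 0) = 52.483 kPa.
Initial effective stress: σ'_0 = σ_v − u = 97.045 − 52.483 = 44.562 kPa.
Final effective stress: σ'_f = σ'_0 + Δσ = 44.562 + 33.7 = 78.262 kPa.
Normally consolidated clay, so the full stress increment lies on the virgin compression line:
S_c = C_c·H/(1+e₀)·log₁₀(σ'_f/σ'_0) = 0.43×3.3/(1+1.27)×log₁₀(78.262/44.562)
    = 0.62511 × 0.24459 = 0.1529 m

S_c ≈ 153 mm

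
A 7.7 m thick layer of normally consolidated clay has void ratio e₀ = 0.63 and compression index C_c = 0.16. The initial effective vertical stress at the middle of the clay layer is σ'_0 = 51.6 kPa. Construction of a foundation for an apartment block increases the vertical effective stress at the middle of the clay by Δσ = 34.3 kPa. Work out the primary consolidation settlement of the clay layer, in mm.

Final effective stress: σ'_f = σ'_0 + Δσ = 51.6 + 34.3 = 85.9 kPa.
Normally consolidated clay, so the full stress increment lies on the virgin compression line:
S_c = C_c·H/(1+e₀)·log₁₀(σ'_f/σ'_0) = 0.16×7.7/(1+0.63)×log₁₀(85.9/51.6)
    = 0.75583 × 0.22134 = 0.1673 m

S_c ≈ 167 mm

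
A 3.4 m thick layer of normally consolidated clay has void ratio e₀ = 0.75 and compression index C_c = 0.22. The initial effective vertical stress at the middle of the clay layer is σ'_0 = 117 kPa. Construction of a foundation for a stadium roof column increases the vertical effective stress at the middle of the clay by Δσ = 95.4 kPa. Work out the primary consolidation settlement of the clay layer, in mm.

Final effective stress: σ'_f = σ'_0 + Δσ = 117 + 95.4 = 212.4 kPa.
Normally consolidated clay, so the full stress increment lies on the virgin compression line:
S_c = C_c·H/(1+e₀)·log₁₀(σ'_f/σ'_0) = 0.22×3.4/(1+0.75)×log₁₀(212.4/117)
    = 0.42743 × 0.25897 = 0.1107 m

S_c ≈ 111 mm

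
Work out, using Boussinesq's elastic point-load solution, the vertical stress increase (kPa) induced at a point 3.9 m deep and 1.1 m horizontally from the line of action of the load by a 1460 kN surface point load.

Boussinesq vertical stress below a point load on an elastic half-space:
Δσ_z = 3P/(2πz²) · [1 + (r/z)²]^(−5/2)
r/z = 1.1/3.9 = 0.28205; [1+(r/z)²]^(−5/2) = 0.82583.
Δσ_z = 3×1460/(2π×3.9²) × 0.82583 = 45.832 × 0.82583 = 37.85 kPa

Δσ_z ≈ 37.8 kPa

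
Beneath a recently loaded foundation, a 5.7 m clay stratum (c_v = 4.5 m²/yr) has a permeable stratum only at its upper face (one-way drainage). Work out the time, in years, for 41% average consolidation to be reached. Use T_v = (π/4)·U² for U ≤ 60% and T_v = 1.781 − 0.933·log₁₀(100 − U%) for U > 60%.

t ≈ 0.953 years

Drainage path length: H_d = H = 5.7 m (single drainage).
U ≤ 60%: T_v = (π/4)·U² = (π/4)×0.41² = 0.13203.
t = T_v·H_d²/c_v = 0.13203×5.7²/4.5 = 0.9533 years.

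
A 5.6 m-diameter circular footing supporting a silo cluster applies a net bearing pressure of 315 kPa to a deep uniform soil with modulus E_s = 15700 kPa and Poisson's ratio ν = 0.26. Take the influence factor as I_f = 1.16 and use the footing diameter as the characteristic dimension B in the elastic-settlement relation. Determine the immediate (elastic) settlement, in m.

S_e ≈ 0.122 m

Immediate (elastic) settlement: S_e = q·B·(1−ν²)/E_s · I_f.
S_e = 315 × 5.6 × (1 − 0.26²) / 15700 × 1.16
    = 315 × 5.6 × 0.9324 / 15700 × 1.16
    = 0.1215 m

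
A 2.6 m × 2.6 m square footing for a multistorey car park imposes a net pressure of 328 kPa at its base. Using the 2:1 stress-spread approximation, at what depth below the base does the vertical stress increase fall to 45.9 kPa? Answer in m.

2:1 spreading — at depth z the loaded area has grown by z in each plan dimension:
qB²/(B+z)² = Δσ_z ⇒ z = B(√(q/Δσ_z) − 1) = 2.6×(√(328/45.9) − 1) = 4.35 m

z ≈ 4.35 m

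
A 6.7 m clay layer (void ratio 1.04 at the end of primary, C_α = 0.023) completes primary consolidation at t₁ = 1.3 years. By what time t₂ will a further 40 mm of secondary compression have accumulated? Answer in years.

t₂ ≈ 4.4 years

S_s = C_α·H/(1+e_p)·log₁₀(t₂/t₁) ⇒ log₁₀(t₂/t₁) = S_s·(1+e_p)/(C_α·H).
log₁₀(t₂/t₁) = 0.04 × (1+1.04) / (0.023×6.7) = 0.5295
t₂ = t₁ × 10^0.5295 = 1.3 × 3.385 = 4.4 years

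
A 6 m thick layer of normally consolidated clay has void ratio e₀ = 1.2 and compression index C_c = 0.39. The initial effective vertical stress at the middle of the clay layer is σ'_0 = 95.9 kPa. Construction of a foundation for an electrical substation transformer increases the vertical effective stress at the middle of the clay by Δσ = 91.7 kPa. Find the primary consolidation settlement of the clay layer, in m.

Final effective stress: σ'_f = σ'_0 + Δσ = 95.9 + 91.7 = 187.6 kPa.
Normally consolidated clay, so the full stress increment lies on the virgin compression line:
S_c = C_c·H/(1+e₀)·log₁₀(σ'_f/σ'_0) = 0.39×6/(1+1.2)×log₁₀(187.6/95.9)
    = 1.0636 × 0.29141 = 0.3099 m

S_c ≈ 0.31 m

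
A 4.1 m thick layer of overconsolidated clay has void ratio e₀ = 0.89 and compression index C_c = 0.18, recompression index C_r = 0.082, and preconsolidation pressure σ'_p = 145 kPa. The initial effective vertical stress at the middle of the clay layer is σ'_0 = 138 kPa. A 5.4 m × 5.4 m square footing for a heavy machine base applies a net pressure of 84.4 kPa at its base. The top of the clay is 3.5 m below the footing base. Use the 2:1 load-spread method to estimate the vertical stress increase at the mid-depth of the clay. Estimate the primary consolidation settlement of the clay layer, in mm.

S_c ≈ 19 mm

Mid-depth of clay below the footing base: z = 3.5 + 4.1/2 = 5.55 m.
Stress increase at mid-clay by the 2:1 spreading method:
Δσ = qBL/((B+z)(L+z)) = 84.4×5.4×5.4/((5.4+5.55)(5.4+5.55)) = 20.526 kPa
Final effective stress: σ'_f = 138 + 20.526 = 158.53 kPa.
σ'_f = 158.53 > σ'_p = 145 kPa, so the stress path crosses the preconsolidation pressure — recompression up to σ'_p, then virgin compression beyond:
S_c = H/(1+e₀)·[C_r·log₁₀(σ'_p/σ'_0) + C_c·log₁₀(σ'_f/σ'_p)]
    = 4.1/1.89 × [0.082×log₁₀(145/138) + 0.18×log₁₀(158.53/145)]
    = 2.1693 × [0.0017621 + 0.0069738] = 0.01895 m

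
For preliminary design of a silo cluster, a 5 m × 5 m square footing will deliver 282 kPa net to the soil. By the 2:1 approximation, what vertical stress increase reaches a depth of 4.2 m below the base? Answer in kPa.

By the 2:1 method the load spreads at 1 horizontal : 2 vertical, so at depth z the loaded area has grown by z in each plan dimension:
Δσ = qBL/((B+z)(L+z)) = 282×5×5/((5+4.2)(5+4.2)) = 83.294 kPa

Δσ_z ≈ 83.3 kPa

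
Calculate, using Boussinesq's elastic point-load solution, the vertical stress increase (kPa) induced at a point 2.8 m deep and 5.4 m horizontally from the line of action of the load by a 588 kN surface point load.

Boussinesq vertical stress below a point load on an elastic half-space:
Δσ_z = 3P/(2πz²) · [1 + (r/z)²]^(−5/2)
r/z = 5.4/2.8 = 1.9286; [1+(r/z)²]^(−5/2) = 0.020667.
Δσ_z = 3×588/(2π×2.8²) × 0.020667 = 35.81 × 0.020667 = 0.7401 kPa

Δσ_z ≈ 0.74 kPa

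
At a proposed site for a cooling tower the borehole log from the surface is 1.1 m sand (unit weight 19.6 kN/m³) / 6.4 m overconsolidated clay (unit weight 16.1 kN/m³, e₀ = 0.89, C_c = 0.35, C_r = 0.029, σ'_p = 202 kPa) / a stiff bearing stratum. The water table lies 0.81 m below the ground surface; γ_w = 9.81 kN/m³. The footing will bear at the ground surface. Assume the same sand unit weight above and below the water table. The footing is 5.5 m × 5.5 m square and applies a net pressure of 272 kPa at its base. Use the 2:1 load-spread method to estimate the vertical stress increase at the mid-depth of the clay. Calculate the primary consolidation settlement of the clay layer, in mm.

Mid-depth of clay below the ground surface: z = 1.1 + 6.4/2 = 4.3 m.
Total vertical stress at mid-clay: σ_v = 19.6×1.1 + 16.1×3.2 = 73.08 kPa.
Pore pressure: u = 9.81×(4.3 − 0.81) = 34.237 kPa.
Initial effective stress: σ'_0 = σ_v − u = 73.08 − 34.237 = 38.843 kPa.
Stress increase at mid-clay by the 2:1 spreading method:
Δσ = qBL/((B+z)(L+z)) = 272×5.5×5.5/((5.5+4.3)(5.5+4.3)) = 85.673 kPa
Final effective stress: σ'_f = 38.843 + 85.673 = 124.52 kPa.
σ'_f = 124.52 ≤ σ'_p = 202 kPa, so the clay remains overconsolidated and only the recompression index applies:
S_c = C_r·H/(1+e₀)·log₁₀(σ'_f/σ'_0) = 0.029×6.4/1.89×log₁₀(124.52/38.843)
    = 0.0982 × 0.50593 = 0.04968 m

S_c ≈ 49.7 mm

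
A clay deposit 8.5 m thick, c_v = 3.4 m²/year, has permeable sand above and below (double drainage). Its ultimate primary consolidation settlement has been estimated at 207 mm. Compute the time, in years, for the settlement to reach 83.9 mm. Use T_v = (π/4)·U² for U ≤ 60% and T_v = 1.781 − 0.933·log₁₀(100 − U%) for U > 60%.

Drainage path length: H_d = H/2 = 4.25 m (double drainage).
U = S(t)/S_ult = 83.9/207 = 0.4053.
U ≤ 60%: T_v = (π/4)·U² = (π/4)×0.40531² = 0.12902.
t = T_v·H_d²/c_v = 0.12902×4.25²/3.4 = 0.6854 years.

t ≈ 0.685 years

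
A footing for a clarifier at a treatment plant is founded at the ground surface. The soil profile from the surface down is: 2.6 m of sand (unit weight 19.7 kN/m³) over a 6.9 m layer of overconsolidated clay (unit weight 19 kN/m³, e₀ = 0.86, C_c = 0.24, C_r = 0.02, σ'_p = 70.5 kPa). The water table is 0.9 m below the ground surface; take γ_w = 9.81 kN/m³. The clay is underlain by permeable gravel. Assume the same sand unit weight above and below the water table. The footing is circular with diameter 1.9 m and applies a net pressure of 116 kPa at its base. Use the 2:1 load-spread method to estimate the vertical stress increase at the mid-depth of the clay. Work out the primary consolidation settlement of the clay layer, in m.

Mid-depth of clay below the ground surface: z = 2.6 + 6.9/2 = 6.05 m.
Total vertical stress at mid-clay: σ_v = 19.7×2.6 + 19×3.45 = 116.77 kPa.
Pore pressure: u = 9.81×(6.05 − 0.9) = 50.522 kPa.
Initial effective stress: σ'_0 = σ_v − u = 116.77 − 50.522 = 66.248 kPa.
Stress increase at mid-clay by the 2:1 spreading method:
Δσ ≈ qD²/(D+z)² = 116×1.9²/(1.9+6.05)² = 6.6257 kPa
Final effective stress: σ'_f = 66.248 + 6.6257 = 72.874 kPa.
σ'_f = 72.874 > σ'_p = 70.5 kPa, so the stress path crosses the preconsolidation pressure — recompression up to σ'_p, then virgin compression beyond:
S_c = H/(1+e₀)·[C_r·log₁₀(σ'_p/σ'_0) + C_c·log₁₀(σ'_f/σ'_p)]
    = 6.9/1.86 × [0.02×log₁₀(70.5/66.248) + 0.24×log₁₀(72.874/70.5)]
    = 3.7097 × [0.00054033 + 0.003452] = 0.01481 m

S_c ≈ 0.0148 m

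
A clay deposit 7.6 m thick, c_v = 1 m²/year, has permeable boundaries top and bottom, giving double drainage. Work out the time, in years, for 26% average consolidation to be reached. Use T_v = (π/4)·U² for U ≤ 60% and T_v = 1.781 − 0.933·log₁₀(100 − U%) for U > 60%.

Drainage path length: H_d = H/2 = 3.8 m (double drainage).
U ≤ 60%: T_v = (π/4)·U² = (π/4)×0.26² = 0.053093.
t = T_v·H_d²/c_v = 0.053093×3.8²/1 = 0.7667 years.

t ≈ 0.767 years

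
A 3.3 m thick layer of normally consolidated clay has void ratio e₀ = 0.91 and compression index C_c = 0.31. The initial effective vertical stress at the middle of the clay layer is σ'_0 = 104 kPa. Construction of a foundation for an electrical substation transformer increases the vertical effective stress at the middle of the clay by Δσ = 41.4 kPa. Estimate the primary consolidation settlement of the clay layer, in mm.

Final effective stress: σ'_f = σ'_0 + Δσ = 104 + 41.4 = 145.4 kPa.
Normally consolidated clay, so the full stress increment lies on the virgin compression line:
S_c = C_c·H/(1+e₀)·log₁₀(σ'_f/σ'_0) = 0.31×3.3/(1+0.91)×log₁₀(145.4/104)
    = 0.5356 × 0.14553 = 0.07795 m

S_c ≈ 77.9 mm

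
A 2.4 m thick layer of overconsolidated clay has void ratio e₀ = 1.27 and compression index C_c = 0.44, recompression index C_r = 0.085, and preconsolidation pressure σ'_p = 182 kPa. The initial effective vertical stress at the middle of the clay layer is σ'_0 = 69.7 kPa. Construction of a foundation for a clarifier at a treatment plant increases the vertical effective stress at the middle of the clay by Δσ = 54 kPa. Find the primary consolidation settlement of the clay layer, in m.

S_c ≈ 0.0224 m

Final effective stress: σ'_f = 69.7 + 54 = 123.7 kPa.
σ'_f = 123.7 ≤ σ'_p = 182 kPa, so the clay remains overconsolidated and only the recompression index applies:
S_c = C_r·H/(1+e₀)·log₁₀(σ'_f/σ'_0) = 0.085×2.4/2.27×log₁₀(123.7/69.7)
    = 0.08987 × 0.24914 = 0.02239 m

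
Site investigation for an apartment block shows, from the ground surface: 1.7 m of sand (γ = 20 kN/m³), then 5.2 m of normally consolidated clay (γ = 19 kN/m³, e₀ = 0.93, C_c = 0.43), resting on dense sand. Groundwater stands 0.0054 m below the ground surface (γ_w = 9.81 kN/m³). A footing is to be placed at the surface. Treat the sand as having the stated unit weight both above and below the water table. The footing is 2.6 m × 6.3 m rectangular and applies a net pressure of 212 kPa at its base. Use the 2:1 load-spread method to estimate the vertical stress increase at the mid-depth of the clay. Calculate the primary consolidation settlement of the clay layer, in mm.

Mid-depth of clay below the ground surface: z = 1.7 + 5.2/2 = 4.3 m.
Total vertical stress at mid-clay: σ_v = 20×1.7 + 19×2.6 = 83.4 kPa.
Pore pressure: u = 9.81×(4.3 − 0.0054) = 42.134 kPa.
Initial effective stress: σ'_0 = σ_v − u = 83.4 − 42.134 = 41.266 kPa.
Stress increase at mid-clay by the 2:1 spreading method:
Δσ = qBL/((B+z)(L+z)) = 212×2.6×6.3/((2.6+4.3)(6.3+4.3)) = 47.478 kPa
Final effective stress: σ'_f = σ'_0 + Δσ = 41.266 + 47.478 = 88.744 kPa.
Normally consolidated clay, so the full stress increment lies on the virgin compression line:
S_c = C_c·H/(1+e₀)·log₁₀(σ'_f/σ'_0) = 0.43×5.2/(1+0.93)×log₁₀(88.744/41.266)
    = 1.1585 × 0.33255 = 0.3853 m

S_c ≈ 385 mm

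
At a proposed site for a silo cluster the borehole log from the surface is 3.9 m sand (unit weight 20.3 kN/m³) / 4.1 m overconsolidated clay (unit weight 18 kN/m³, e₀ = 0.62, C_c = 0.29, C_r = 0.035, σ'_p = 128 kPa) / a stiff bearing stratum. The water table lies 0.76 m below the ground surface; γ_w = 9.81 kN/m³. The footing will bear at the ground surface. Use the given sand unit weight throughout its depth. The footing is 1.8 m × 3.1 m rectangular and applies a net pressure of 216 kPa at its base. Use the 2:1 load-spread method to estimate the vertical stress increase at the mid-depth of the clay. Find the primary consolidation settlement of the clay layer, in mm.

S_c ≈ 9.01 mm

Mid-depth of clay below the ground surface: z = 3.9 + 4.1/2 = 5.95 m.
Total vertical stress at mid-clay: σ_v = 20.3×3.9 + 18×2.05 = 116.07 kPa.
Pore pressure: u = 9.81×(5.95 − 0.76) = 50.914 kPa.
Initial effective stress: σ'_0 = σ_v − u = 116.07 − 50.914 = 65.156 kPa.
Stress increase at mid-clay by the 2:1 spreading method:
Δσ = qBL/((B+z)(L+z)) = 216×1.8×3.1/((1.8+5.95)(3.1+5.95)) = 17.185 kPa
Final effective stress: σ'_f = 65.156 + 17.185 = 82.341 kPa.
σ'_f = 82.341 ≤ σ'_p = 128 kPa, so the clay remains overconsolidated and only the recompression index applies:
S_c = C_r·H/(1+e₀)·log₁₀(σ'_f/σ'_0) = 0.035×4.1/1.62×log₁₀(82.341/65.156)
    = 0.088582 × 0.10166 = 0.009005 m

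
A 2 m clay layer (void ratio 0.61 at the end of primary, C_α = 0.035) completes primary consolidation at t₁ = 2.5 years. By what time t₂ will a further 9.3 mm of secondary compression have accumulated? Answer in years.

t₂ ≈ 4.09 years

S_s = C_α·H/(1+e_p)·log₁₀(t₂/t₁) ⇒ log₁₀(t₂/t₁) = S_s·(1+e_p)/(C_α·H).
log₁₀(t₂/t₁) = 0.0093 × (1+0.61) / (0.035×2) = 0.2139
t₂ = t₁ × 10^0.2139 = 2.5 × 1.636 = 4.091 years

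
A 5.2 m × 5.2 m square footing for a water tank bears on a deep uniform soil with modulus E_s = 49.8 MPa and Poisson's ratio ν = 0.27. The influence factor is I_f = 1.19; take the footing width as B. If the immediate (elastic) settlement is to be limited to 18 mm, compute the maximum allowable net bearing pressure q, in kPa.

E_s = 49.8 MPa = 49800 kPa.
S_e = q·B·(1−ν²)/E_s · I_f  ⇒  q = S_e·E_s / (B·(1−ν²)·I_f).
q = 0.018 × 49800 / (5.2 × 0.9271 × 1.19) = 156.3 kPa

q ≈ 156 kPa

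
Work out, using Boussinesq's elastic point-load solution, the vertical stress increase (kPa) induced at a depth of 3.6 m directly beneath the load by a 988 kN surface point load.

Boussinesq vertical stress below a point load on an elastic half-space:
Δσ_z = 3P/(2πz²) · [1 + (r/z)²]^(−5/2)
r/z = 0/3.6 = 0; [1+(r/z)²]^(−5/2) = 1.
Δσ_z = 3×988/(2π×3.6²) × 1 = 36.399 × 1 = 36.4 kPa

Δσ_z ≈ 36.4 kPa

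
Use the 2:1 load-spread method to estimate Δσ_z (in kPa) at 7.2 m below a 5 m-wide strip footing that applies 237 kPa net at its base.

Δσ_z ≈ 97.1 kPa

By the 2:1 method the load spreads at 1 horizontal : 2 vertical, so at depth z the loaded area has grown by z in each plan dimension:
Δσ = qB/(B+z) = 237×5/(5+7.2) = 97.131 kPa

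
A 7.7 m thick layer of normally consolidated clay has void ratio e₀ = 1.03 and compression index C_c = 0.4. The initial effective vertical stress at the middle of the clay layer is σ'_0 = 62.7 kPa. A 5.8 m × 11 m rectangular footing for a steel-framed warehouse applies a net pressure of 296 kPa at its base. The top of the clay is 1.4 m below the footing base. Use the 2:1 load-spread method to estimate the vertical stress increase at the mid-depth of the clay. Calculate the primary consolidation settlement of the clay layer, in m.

S_c ≈ 0.649 m

Mid-depth of clay below the footing base: z = 1.4 + 7.7/2 = 5.25 m.
Stress increase at mid-clay by the 2:1 spreading method:
Δσ = qBL/((B+z)(L+z)) = 296×5.8×11/((5.8+5.25)(11+5.25)) = 105.17 kPa
Final effective stress: σ'_f = σ'_0 + Δσ = 62.7 + 105.17 = 167.87 kPa.
Normally consolidated clay, so the full stress increment lies on the virgin compression line:
S_c = C_c·H/(1+e₀)·log₁₀(σ'_f/σ'_0) = 0.4×7.7/(1+1.03)×log₁₀(167.87/62.7)
    = 1.5172 × 0.42771 = 0.6489 m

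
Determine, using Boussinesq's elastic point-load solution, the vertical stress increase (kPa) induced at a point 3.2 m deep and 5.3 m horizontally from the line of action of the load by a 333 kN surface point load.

Δσ_z ≈ 0.573 kPa

Boussinesq vertical stress below a point load on an elastic half-space:
Δσ_z = 3P/(2πz²) · [1 + (r/z)²]^(−5/2)
r/z = 5.3/3.2 = 1.6562; [1+(r/z)²]^(−5/2) = 0.03689.
Δσ_z = 3×333/(2π×3.2²) × 0.03689 = 15.527 × 0.03689 = 0.5728 kPa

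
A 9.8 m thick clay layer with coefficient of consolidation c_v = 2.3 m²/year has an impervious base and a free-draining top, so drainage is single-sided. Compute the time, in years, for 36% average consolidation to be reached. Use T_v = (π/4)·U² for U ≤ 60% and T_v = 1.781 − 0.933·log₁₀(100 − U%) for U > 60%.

t ≈ 4.25 years

Drainage path length: H_d = H = 9.8 m (single drainage).
U ≤ 60%: T_v = (π/4)·U² = (π/4)×0.36² = 0.10179.
t = T_v·H_d²/c_v = 0.10179×9.8²/2.3 = 4.25 years.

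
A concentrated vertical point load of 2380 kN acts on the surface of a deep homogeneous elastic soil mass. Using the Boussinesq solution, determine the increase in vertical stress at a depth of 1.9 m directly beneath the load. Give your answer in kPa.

Boussinesq vertical stress below a point load on an elastic half-space:
Δσ_z = 3P/(2πz²) · [1 + (r/z)²]^(−5/2)
r/z = 0/1.9 = 0; [1+(r/z)²]^(−5/2) = 1.
Δσ_z = 3×2380/(2π×1.9²) × 1 = 314.78 × 1 = 314.8 kPa

Δσ_z ≈ 315 kPa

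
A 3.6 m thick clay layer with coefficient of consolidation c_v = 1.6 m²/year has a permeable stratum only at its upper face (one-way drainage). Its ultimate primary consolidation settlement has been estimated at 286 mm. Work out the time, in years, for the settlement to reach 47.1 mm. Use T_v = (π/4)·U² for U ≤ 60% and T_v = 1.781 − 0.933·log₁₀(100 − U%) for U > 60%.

Drainage path length: H_d = H = 3.6 m (single drainage).
U = S(t)/S_ult = 47.1/286 = 0.1647.
U ≤ 60%: T_v = (π/4)·U² = (π/4)×0.16469² = 0.021301.
t = T_v·H_d²/c_v = 0.021301×3.6²/1.6 = 0.1725 years.

t ≈ 0.173 years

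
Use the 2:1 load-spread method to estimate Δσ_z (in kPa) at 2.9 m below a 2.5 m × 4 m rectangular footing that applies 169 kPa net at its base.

Δσ_z ≈ 45.4 kPa

By the 2:1 method the load spreads at 1 horizontal : 2 vertical, so at depth z the loaded area has grown by z in each plan dimension:
Δσ = qBL/((B+z)(L+z)) = 169×2.5×4/((2.5+2.9)(4+2.9)) = 45.357 kPa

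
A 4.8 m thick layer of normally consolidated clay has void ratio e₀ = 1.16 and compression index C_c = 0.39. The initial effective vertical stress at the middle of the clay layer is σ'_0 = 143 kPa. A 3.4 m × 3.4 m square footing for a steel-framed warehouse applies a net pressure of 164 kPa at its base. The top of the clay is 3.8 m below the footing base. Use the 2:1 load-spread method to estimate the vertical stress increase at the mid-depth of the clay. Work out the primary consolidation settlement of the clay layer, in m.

Mid-depth of clay below the footing base: z = 3.8 + 4.8/2 = 6.2 m.
Stress increase at mid-clay by the 2:1 spreading method:
Δσ = qBL/((B+z)(L+z)) = 164×3.4×3.4/((3.4+6.2)(3.4+6.2)) = 20.571 kPa
Final effective stress: σ'_f = σ'_0 + Δσ = 143 + 20.571 = 163.57 kPa.
Normally consolidated clay, so the full stress increment lies on the virgin compression line:
S_c = C_c·H/(1+e₀)·log₁₀(σ'_f/σ'_0) = 0.39×4.8/(1+1.16)×log₁₀(163.57/143)
    = 0.86667 × 0.058368 = 0.05059 m

S_c ≈ 0.0506 m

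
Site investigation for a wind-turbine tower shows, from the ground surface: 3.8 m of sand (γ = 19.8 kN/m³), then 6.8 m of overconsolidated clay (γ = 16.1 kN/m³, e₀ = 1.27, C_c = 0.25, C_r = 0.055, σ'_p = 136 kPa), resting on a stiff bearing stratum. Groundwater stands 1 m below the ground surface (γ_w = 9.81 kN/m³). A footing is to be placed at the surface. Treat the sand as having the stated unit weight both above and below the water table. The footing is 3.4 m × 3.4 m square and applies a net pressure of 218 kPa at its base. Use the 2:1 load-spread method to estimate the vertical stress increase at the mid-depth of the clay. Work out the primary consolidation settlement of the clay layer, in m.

S_c ≈ 0.0201 m

Mid-depth of clay below the ground surface: z = 3.8 + 6.8/2 = 7.2 m.
Total vertical stress at mid-clay: σ_v = 19.8×3.8 + 16.1×3.4 = 129.98 kPa.
Pore pressure: u = 9.81×(7.2 − 1) = 60.822 kPa.
Initial effective stress: σ'_0 = σ_v − u = 129.98 − 60.822 = 69.158 kPa.
Stress increase at mid-clay by the 2:1 spreading method:
Δσ = qBL/((B+z)(L+z)) = 218×3.4×3.4/((3.4+7.2)(3.4+7.2)) = 22.429 kPa
Final effective stress: σ'_f = 69.158 + 22.429 = 91.587 kPa.
σ'_f = 91.587 ≤ σ'_p = 136 kPa, so the clay remains overconsolidated and only the recompression index applies:
S_c = C_r·H/(1+e₀)·log₁₀(σ'_f/σ'_0) = 0.055×6.8/2.27×log₁₀(91.587/69.158)
    = 0.16476 × 0.12199 = 0.0201 m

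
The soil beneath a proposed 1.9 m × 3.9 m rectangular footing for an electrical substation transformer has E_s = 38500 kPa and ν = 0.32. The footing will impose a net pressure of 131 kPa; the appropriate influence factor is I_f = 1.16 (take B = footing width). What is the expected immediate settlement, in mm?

Immediate (elastic) settlement: S_e = q·B·(1−ν²)/E_s · I_f.
S_e = 131 × 1.9 × (1 − 0.32²) / 38500 × 1.16
    = 131 × 1.9 × 0.8976 / 38500 × 1.16
    = 0.006731 m = 6.731 mm

S_e ≈ 6.73 mm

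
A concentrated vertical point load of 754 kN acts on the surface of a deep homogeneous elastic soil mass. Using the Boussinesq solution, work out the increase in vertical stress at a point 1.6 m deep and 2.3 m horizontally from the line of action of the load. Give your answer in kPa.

Δσ_z ≈ 8.54 kPa

Boussinesq vertical stress below a point load on an elastic half-space:
Δσ_z = 3P/(2πz²) · [1 + (r/z)²]^(−5/2)
r/z = 2.3/1.6 = 1.4375; [1+(r/z)²]^(−5/2) = 0.060733.
Δσ_z = 3×754/(2π×1.6²) × 0.060733 = 140.63 × 0.060733 = 8.541 kPa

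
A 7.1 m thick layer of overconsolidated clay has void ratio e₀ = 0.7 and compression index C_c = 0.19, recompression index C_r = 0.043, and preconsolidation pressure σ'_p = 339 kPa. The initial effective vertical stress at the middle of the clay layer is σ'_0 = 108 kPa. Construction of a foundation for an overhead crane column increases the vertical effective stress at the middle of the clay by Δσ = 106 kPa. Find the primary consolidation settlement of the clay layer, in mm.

Final effective stress: σ'_f = 108 + 106 = 214 kPa.
σ'_f = 214 ≤ σ'_p = 339 kPa, so the clay remains overconsolidated and only the recompression index applies:
S_c = C_r·H/(1+e₀)·log₁₀(σ'_f/σ'_0) = 0.043×7.1/1.7×log₁₀(214/108)
    = 0.17959 × 0.29699 = 0.05334 m

S_c ≈ 53.3 mm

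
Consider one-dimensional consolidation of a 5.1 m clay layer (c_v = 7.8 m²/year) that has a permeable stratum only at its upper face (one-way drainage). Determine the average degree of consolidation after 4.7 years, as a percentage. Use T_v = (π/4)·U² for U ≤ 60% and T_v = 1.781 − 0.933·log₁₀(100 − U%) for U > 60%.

Drainage path length: H_d = H = 5.1 m (single drainage).
T_v = c_v·t/H_d² = 7.8×4.7/5.1² = 1.4095.
T_v = 1.4095 corresponds to the U > 60% branch:
U = 1 − 10^((1.781 − T_v)/0.933)/100 = 0.975

U ≈ 97.5 %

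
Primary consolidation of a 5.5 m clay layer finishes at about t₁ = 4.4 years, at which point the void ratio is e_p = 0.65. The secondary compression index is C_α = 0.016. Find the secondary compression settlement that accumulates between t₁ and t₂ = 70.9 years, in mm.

S_s ≈ 64.4 mm

Secondary compression: S_s = C_α·H/(1+e_p)·log₁₀(t₂/t₁)
S_s = 0.016×5.5/(1+0.65)×log₁₀(70.9/4.4)
    = 0.05333 × 1.207 = 0.06438 m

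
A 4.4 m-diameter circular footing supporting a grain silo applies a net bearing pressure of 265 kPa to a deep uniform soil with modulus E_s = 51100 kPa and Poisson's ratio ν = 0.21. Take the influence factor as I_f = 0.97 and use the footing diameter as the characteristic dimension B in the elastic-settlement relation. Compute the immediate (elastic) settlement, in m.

Immediate (elastic) settlement: S_e = q·B·(1−ν²)/E_s · I_f.
S_e = 265 × 4.4 × (1 − 0.21²) / 51100 × 0.97
    = 265 × 4.4 × 0.9559 / 51100 × 0.97
    = 0.02116 m

S_e ≈ 0.0212 m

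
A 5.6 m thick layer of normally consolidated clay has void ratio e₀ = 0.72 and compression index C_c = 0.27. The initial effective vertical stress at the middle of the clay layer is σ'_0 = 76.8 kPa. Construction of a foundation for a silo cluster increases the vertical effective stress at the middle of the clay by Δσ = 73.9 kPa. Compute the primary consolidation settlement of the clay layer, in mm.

Final effective stress: σ'_f = σ'_0 + Δσ = 76.8 + 73.9 = 150.7 kPa.
Normally consolidated clay, so the full stress increment lies on the virgin compression line:
S_c = C_c·H/(1+e₀)·log₁₀(σ'_f/σ'_0) = 0.27×5.6/(1+0.72)×log₁₀(150.7/76.8)
    = 0.87907 × 0.29275 = 0.2573 m

S_c ≈ 257 mm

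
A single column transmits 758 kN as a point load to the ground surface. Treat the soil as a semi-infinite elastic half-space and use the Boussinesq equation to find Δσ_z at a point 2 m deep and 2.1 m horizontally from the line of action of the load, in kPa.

Boussinesq vertical stress below a point load on an elastic half-space:
Δσ_z = 3P/(2πz²) · [1 + (r/z)²]^(−5/2)
r/z = 2.1/2 = 1.05; [1+(r/z)²]^(−5/2) = 0.15601.
Δσ_z = 3×758/(2π×2²) × 0.15601 = 90.48 × 0.15601 = 14.12 kPa

Δσ_z ≈ 14.1 kPa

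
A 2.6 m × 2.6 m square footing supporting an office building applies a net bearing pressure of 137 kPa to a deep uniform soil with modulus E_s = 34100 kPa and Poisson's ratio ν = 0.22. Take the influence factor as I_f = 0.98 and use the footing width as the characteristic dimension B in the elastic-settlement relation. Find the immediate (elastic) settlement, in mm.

S_e ≈ 9.74 mm

Immediate (elastic) settlement: S_e = q·B·(1−ν²)/E_s · I_f.
S_e = 137 × 2.6 × (1 − 0.22²) / 34100 × 0.98
    = 137 × 2.6 × 0.9516 / 34100 × 0.98
    = 0.009741 m = 9.741 mm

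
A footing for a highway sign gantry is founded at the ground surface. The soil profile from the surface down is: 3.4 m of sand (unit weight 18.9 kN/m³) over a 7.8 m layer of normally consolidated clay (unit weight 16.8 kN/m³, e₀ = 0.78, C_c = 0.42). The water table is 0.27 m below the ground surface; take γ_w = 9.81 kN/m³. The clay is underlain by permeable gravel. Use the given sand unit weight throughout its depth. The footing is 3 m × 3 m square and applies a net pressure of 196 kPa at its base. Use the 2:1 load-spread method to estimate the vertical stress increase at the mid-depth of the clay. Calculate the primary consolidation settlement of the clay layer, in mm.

Mid-depth of clay below the ground surface: z = 3.4 + 7.8/2 = 7.3 m.
Total vertical stress at mid-clay: σ_v = 18.9×3.4 + 16.8×3.9 = 129.78 kPa.
Pore pressure: u = 9.81×(7.3 − 0.27) = 68.964 kPa.
Initial effective stress: σ'_0 = σ_v − u = 129.78 − 68.964 = 60.816 kPa.
Stress increase at mid-clay by the 2:1 spreading method:
Δσ = qBL/((B+z)(L+z)) = 196×3×3/((3+7.3)(3+7.3)) = 16.627 kPa
Final effective stress: σ'_f = σ'_0 + Δσ = 60.816 + 16.627 = 77.443 kPa.
Normally consolidated clay, so the full stress increment lies on the virgin compression line:
S_c = C_c·H/(1+e₀)·log₁₀(σ'_f/σ'_0) = 0.42×7.8/(1+0.78)×log₁₀(77.443/60.816)
    = 1.8404 × 0.10496 = 0.1932 m

S_c ≈ 193 mm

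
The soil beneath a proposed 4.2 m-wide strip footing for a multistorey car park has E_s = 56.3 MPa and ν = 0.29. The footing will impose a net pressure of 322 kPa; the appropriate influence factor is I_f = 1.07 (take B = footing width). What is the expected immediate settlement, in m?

Immediate (elastic) settlement: S_e = q·B·(1−ν²)/E_s · I_f.
E_s = 56.3 MPa = 56300 kPa.
S_e = 322 × 4.2 × (1 − 0.29²) / 56300 × 1.07
    = 322 × 4.2 × 0.9159 / 56300 × 1.07
    = 0.02354 m

S_e ≈ 0.0235 m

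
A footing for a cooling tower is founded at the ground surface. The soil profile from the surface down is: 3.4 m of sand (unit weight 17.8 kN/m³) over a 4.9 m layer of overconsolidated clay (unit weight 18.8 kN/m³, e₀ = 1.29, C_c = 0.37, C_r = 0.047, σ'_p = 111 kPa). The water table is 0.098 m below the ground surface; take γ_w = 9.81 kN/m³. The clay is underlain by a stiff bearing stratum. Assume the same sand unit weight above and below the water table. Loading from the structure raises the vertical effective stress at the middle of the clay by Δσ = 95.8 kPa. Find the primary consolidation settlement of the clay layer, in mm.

S_c ≈ 129 mm

Mid-depth of clay below the ground surface: z = 3.4 + 4.9/2 = 5.85 m.
Total vertical stress at mid-clay: σ_v = 17.8×3.4 + 18.8×2.45 = 106.58 kPa.
Pore pressure: u = 9.81×(5.85 − 0.098) = 56.427 kPa.
Initial effective stress: σ'_0 = σ_v − u = 106.58 − 56.427 = 50.153 kPa.
Final effective stress: σ'_f = 50.153 + 95.8 = 145.95 kPa.
σ'_f = 145.95 > σ'_p = 111 kPa, so the stress path crosses the preconsolidation pressure — recompression up to σ'_p, then virgin compression beyond:
S_c = H/(1+e₀)·[C_r·log₁₀(σ'_p/σ'_0) + C_c·log₁₀(σ'_f/σ'_p)]
    = 4.9/2.29 × [0.047×log₁₀(111/50.153) + 0.37×log₁₀(145.95/111)]
    = 2.1397 × [0.016216 + 0.043986] = 0.1288 m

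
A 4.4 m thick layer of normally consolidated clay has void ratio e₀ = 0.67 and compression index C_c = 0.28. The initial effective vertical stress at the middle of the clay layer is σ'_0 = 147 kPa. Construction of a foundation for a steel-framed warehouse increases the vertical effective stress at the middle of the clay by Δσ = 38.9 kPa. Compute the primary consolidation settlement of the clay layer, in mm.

S_c ≈ 75.2 mm

Final effective stress: σ'_f = σ'_0 + Δσ = 147 + 38.9 = 185.9 kPa.
Normally consolidated clay, so the full stress increment lies on the virgin compression line:
S_c = C_c·H/(1+e₀)·log₁₀(σ'_f/σ'_0) = 0.28×4.4/(1+0.67)×log₁₀(185.9/147)
    = 0.73772 × 0.10196 = 0.07522 m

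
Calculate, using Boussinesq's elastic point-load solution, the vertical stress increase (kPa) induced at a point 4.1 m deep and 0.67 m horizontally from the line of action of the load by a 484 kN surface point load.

Δσ_z ≈ 12.9 kPa

Boussinesq vertical stress below a point load on an elastic half-space:
Δσ_z = 3P/(2πz²) · [1 + (r/z)²]^(−5/2)
r/z = 0.67/4.1 = 0.16341; [1+(r/z)²]^(−5/2) = 0.93624.
Δσ_z = 3×484/(2π×4.1²) × 0.93624 = 13.747 × 0.93624 = 12.87 kPa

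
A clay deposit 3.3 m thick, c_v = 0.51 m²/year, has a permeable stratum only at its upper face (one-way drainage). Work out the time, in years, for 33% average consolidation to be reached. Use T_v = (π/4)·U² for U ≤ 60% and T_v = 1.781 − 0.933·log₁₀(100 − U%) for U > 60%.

Drainage path length: H_d = H = 3.3 m (single drainage).
U ≤ 60%: T_v = (π/4)·U² = (π/4)×0.33² = 0.08553.
t = T_v·H_d²/c_v = 0.08553×3.3²/0.51 = 1.826 years.

t ≈ 1.83 years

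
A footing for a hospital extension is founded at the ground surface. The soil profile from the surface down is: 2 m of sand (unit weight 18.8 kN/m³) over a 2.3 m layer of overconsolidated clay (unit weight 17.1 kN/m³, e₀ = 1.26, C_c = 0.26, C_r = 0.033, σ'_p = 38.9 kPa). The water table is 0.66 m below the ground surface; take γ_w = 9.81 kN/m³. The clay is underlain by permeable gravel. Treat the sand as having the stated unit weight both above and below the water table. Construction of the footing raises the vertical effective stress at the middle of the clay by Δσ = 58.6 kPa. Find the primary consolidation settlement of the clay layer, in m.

Mid-depth of clay below the ground surface: z = 2 + 2.3/2 = 3.15 m.
Total vertical stress at mid-clay: σ_v = 18.8×2 + 17.1×1.15 = 57.265 kPa.
Pore pressure: u = 9.81×(3.15 − 0.66) = 24.427 kPa.
Initial effective stress: σ'_0 = σ_v − u = 57.265 − 24.427 = 32.838 kPa.
Final effective stress: σ'_f = 32.838 + 58.6 = 91.438 kPa.
σ'_f = 91.438 > σ'_p = 38.9 kPa, so the stress path crosses the preconsolidation pressure — recompression up to σ'_p, then virgin compression beyond:
S_c = H/(1+e₀)·[C_r·log₁₀(σ'_p/σ'_0) + C_c·log₁₀(σ'_f/σ'_p)]
    = 2.3/2.26 × [0.033×log₁₀(38.9/32.838) + 0.26×log₁₀(91.438/38.9)]
    = 1.0177 × [0.0024279 + 0.096506] = 0.1007 m

S_c ≈ 0.101 m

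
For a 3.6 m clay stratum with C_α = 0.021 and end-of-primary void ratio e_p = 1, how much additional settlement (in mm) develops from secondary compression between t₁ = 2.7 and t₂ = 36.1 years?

Secondary compression: S_s = C_α·H/(1+e_p)·log₁₀(t₂/t₁)
S_s = 0.021×3.6/(1+1)×log₁₀(36.1/2.7)
    = 0.0378 × 1.126 = 0.04257 m

S_s ≈ 42.6 mm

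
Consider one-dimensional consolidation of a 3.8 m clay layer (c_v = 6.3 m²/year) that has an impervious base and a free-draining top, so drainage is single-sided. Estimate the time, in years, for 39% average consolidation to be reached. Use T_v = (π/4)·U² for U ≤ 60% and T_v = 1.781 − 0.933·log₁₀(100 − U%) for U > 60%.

Drainage path length: H_d = H = 3.8 m (single drainage).
U ≤ 60%: T_v = (π/4)·U² = (π/4)×0.39² = 0.11946.
t = T_v·H_d²/c_v = 0.11946×3.8²/6.3 = 0.2738 years.

t ≈ 0.274 years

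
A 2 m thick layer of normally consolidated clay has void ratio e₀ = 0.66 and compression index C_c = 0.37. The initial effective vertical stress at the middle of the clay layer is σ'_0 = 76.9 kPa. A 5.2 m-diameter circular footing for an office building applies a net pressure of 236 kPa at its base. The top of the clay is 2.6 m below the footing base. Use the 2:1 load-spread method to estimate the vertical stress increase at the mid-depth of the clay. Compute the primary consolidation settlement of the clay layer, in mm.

S_c ≈ 141 mm

Mid-depth of clay below the footing base: z = 2.6 + 2/2 = 3.6 m.
Stress increase at mid-clay by the 2:1 spreading method:
Δσ ≈ qD²/(D+z)² = 236×5.2²/(5.2+3.6)² = 82.405 kPa
Final effective stress: σ'_f = σ'_0 + Δσ = 76.9 + 82.405 = 159.31 kPa.
Normally consolidated clay, so the full stress increment lies on the virgin compression line:
S_c = C_c·H/(1+e₀)·log₁₀(σ'_f/σ'_0) = 0.37×2/(1+0.66)×log₁₀(159.31/76.9)
    = 0.44578 × 0.31632 = 0.141 m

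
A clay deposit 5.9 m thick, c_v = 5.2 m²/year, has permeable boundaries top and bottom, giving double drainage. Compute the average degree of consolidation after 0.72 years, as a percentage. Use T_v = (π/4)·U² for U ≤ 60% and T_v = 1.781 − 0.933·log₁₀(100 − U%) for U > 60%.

Drainage path length: H_d = H/2 = 2.95 m (double drainage).
T_v = c_v·t/H_d² = 5.2×0.72/2.95² = 0.43022.
T_v = 0.43022 corresponds to the U > 60% branch:
U = 1 − 10^((1.781 − T_v)/0.933)/100 = 0.7196

U ≈ 72 %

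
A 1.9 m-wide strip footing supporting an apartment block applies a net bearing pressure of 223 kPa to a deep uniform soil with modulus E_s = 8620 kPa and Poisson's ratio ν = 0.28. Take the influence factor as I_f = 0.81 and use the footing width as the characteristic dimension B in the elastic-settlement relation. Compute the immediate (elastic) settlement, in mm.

S_e ≈ 36.7 mm

Immediate (elastic) settlement: S_e = q·B·(1−ν²)/E_s · I_f.
S_e = 223 × 1.9 × (1 − 0.28²) / 8620 × 0.81
    = 223 × 1.9 × 0.9216 / 8620 × 0.81
    = 0.03669 m = 36.69 mm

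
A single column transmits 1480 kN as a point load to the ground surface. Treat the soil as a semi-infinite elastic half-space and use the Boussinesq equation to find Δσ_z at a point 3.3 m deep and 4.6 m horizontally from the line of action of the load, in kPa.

Δσ_z ≈ 4.37 kPa

Boussinesq vertical stress below a point load on an elastic half-space:
Δσ_z = 3P/(2πz²) · [1 + (r/z)²]^(−5/2)
r/z = 4.6/3.3 = 1.3939; [1+(r/z)²]^(−5/2) = 0.067298.
Δσ_z = 3×1480/(2π×3.3²) × 0.067298 = 64.89 × 0.067298 = 4.367 kPa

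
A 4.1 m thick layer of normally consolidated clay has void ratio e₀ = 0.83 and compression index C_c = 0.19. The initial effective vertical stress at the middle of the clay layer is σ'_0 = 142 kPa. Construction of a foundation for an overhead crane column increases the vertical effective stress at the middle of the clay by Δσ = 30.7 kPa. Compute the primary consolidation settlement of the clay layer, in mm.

S_c ≈ 36.2 mm

Final effective stress: σ'_f = σ'_0 + Δσ = 142 + 30.7 = 172.7 kPa.
Normally consolidated clay, so the full stress increment lies on the virgin compression line:
S_c = C_c·H/(1+e₀)·log₁₀(σ'_f/σ'_0) = 0.19×4.1/(1+0.83)×log₁₀(172.7/142)
    = 0.42568 × 0.085004 = 0.03618 m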